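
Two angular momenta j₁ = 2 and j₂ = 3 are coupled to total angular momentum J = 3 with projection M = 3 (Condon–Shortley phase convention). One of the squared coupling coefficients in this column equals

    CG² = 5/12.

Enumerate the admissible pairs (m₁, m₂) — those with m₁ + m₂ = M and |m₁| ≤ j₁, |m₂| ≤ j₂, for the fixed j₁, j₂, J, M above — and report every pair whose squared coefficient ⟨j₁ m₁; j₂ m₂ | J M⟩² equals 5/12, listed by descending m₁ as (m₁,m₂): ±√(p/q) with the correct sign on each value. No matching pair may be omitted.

Admissible pairs with m₁+m₂ = M = 3: (0,3), (1,2), (2,1)
  (m₁,m₂)=(2,1): CG² = 1/6, CG = +√(1/6)
  (m₁,m₂)=(1,2): CG² = 5/12, CG = −√(5/12)   ← matches the target
  (m₁,m₂)=(0,3): CG² = 5/12, CG = +√(5/12)   ← matches the target
Pairs with CG² = 5/12: (1,2): −√(5/12); (0,3): +√(5/12)

(1,2): −√(5/12); (0,3): +√(5/12)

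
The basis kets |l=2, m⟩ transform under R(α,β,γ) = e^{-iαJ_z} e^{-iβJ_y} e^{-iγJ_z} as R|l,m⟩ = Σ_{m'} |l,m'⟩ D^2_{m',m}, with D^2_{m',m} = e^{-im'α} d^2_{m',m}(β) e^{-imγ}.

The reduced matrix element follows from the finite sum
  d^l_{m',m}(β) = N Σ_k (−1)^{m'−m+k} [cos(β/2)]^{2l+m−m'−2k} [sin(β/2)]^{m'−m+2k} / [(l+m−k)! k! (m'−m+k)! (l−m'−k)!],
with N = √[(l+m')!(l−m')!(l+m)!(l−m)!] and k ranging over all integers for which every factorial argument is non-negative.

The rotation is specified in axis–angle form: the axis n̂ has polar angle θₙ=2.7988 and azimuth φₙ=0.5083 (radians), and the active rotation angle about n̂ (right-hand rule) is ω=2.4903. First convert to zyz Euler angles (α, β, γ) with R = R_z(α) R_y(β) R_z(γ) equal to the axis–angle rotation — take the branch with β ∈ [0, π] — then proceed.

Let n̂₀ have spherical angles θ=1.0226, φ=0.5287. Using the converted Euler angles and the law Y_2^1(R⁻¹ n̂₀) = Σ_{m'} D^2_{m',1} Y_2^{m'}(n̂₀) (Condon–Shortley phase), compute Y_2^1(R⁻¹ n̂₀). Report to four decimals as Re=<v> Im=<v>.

Re=-0.0559 Im=0.0063

Axis–angle → zyz. n̂ = (sinθₙcosφₙ, sinθₙsinφₙ, cosθₙ) = (+0.293624, +0.163587, -0.941820), ω = 2.4903.
R = I cosω + sinω [n̂]ₓ + (1−cosω) n̂n̂ᵀ gives
  R = [-0.640519, +0.657179, -0.397306; -0.484712, -0.747258, -0.454600; -0.595643, -0.098601, +0.797175]
β = atan2(√(R₁₃²+R₂₃²), R₃₃) = 0.648195; α = atan2(R₂₃, R₁₃) mod 2π = 3.994143; γ = atan2(R₃₂, −R₃₁) mod 2π = 6.119136
Need the full column D^2_{m',1} for m'=−2..2 at α=3.9941, β=0.6482, γ=6.1191.
cos(β/2)=0.947938, sin(β/2)=0.318454
d^2_{-2,1}: single k=3 term ⇒ +0.061228;  D = -0.017998+0.058523i
d^2_{-1,1}: k∈[2..3] ⇒ +0.273384 -0.010285 = +0.263100;  D = -0.138459-0.223720i
d^2_{0,1}: k∈[1..2] ⇒ +0.664450 -0.074988 = +0.589461;  D = +0.581547+0.096268i
d^2_{1,1}: k∈[0..1] ⇒ +0.807459 -0.273384 = +0.534075;  D = -0.412412+0.339341i
d^2_{2,1}: single k=0 term ⇒ -0.542521;  D = -0.016134+0.542281i
Y_2^{m'}(θ=1.0226,φ=0.5287) and Σ D·Y over m':
  (-0.0180+0.0585i)·(+0.1382-0.2451i)  (-0.1385-0.2237i)·(+0.2967-0.1733i)  (+0.5815+0.0963i)·(-0.0584+0.0000i)  (-0.4124+0.3393i)·(-0.2967-0.1733i)  (-0.0161+0.5423i)·(+0.1382+0.2451i)
Y_2^1(R⁻¹ n̂) = -0.055930+0.006276i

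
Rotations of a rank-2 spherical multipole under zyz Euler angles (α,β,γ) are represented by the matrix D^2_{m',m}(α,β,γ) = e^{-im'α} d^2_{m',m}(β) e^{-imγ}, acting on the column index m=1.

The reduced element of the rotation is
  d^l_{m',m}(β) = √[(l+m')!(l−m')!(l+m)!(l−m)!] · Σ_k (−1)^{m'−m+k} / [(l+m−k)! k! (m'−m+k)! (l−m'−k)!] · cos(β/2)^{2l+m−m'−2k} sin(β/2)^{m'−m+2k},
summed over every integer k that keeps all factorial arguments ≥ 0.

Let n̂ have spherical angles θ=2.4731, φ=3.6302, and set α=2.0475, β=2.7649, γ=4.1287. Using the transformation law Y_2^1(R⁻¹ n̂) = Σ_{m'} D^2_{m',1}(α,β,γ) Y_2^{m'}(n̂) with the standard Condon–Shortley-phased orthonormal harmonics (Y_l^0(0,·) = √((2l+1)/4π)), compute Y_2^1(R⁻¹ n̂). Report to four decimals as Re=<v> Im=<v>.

Re=0.3819 Im=0.0533

Need the full column D^2_{m',1} for m'=−2..2 at α=2.0475, β=2.7649, γ=4.1287.
cos(β/2)=0.187235, sin(β/2)=0.982315
d^2_{-2,1}: single k=3 term ⇒ +0.354951;  D = +0.354750-0.011960i
d^2_{-1,1}: k∈[2..3] ⇒ +0.101484 -0.931115 = -0.829632;  D = +0.405300+0.723893i
d^2_{0,1}: k∈[1..2] ⇒ +0.015794 -0.434725 = -0.418931;  D = +0.230875-0.349571i
d^2_{1,1}: k∈[0..1] ⇒ +0.001229 -0.101484 = -0.100255;  D = -0.099681-0.010705i
d^2_{2,1}: single k=0 term ⇒ -0.012896;  D = +0.004660+0.012024i
Y_2^{m'}(θ=2.4731,φ=3.6302) and Σ D·Y over m':
  (+0.3547-0.0120i)·(+0.0830-0.1230i)  (+0.4053+0.7239i)·(+0.3318-0.1764i)  (+0.2309-0.3496i)·(+0.2673+0.0000i)  (-0.0997-0.0107i)·(-0.3318-0.1764i)  (+0.0047+0.0120i)·(+0.0830+0.1230i)
Y_2^1(R⁻¹ n̂) = +0.381938+0.053331i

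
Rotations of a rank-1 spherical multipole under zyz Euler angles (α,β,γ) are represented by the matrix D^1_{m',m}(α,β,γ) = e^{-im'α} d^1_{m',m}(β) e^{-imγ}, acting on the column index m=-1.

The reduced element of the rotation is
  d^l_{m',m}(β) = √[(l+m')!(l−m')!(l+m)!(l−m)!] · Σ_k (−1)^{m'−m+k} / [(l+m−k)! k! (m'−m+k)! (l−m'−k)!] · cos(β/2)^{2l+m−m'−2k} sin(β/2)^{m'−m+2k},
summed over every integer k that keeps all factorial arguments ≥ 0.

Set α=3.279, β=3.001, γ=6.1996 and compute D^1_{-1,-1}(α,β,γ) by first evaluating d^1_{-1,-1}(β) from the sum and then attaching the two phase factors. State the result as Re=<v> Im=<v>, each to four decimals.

Re=-0.0049 Im=-0.0003

First d^1_{-1,-1}(β=3.0010), then the phase factors e^{-i(-1)α} and e^{-i(-1)γ}:
c=cos(3.001000/2)=0.070238, s=sin(3.001000/2)=0.997530; N=√[1·2·1·2]=2.000000
Admissible k: 0..0 (factorial args all ≥0)
  k=0: (−1)^0·2.0000/(2)·0.0702^2·0.9975^0 = +0.004933
d^1_{-1,-1}(3.0010) = +0.004933
D = (-0.990574-0.136975i)·(+0.004933)·(+0.996509-0.083488i) = -0.004926-0.000265i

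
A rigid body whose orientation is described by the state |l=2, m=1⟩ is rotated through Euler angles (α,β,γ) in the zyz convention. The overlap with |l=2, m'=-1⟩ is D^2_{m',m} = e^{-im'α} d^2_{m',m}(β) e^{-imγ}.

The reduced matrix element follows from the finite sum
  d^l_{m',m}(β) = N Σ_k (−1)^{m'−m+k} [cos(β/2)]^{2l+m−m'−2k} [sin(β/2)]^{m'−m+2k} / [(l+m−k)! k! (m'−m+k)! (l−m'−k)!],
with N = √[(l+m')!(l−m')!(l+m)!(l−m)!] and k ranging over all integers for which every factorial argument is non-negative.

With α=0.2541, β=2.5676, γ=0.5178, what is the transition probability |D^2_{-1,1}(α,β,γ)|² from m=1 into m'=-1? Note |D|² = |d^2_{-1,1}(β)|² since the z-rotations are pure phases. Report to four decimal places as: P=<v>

Split into d^2_{-1,1}(β=2.5676) × two z-phases.
With c≡cos(β/2)=0.283073 and s≡sin(β/2)=0.959098, N=[1·6·6·1]^{1/2}=6.000000
k∈{2,3} keeps every argument non-negative
  k=2: (−1)^0·6.0000/(2)·0.2831^2·0.9591^2 = +0.221128
  k=3: (−1)^1·6.0000/(6)·0.2831^0·0.9591^4 = -0.846161
d^2_{-1,1}(2.5676) = +0.221128 -0.846161 = -0.625033
|D^2_{-1,1}|² = |d^2_{-1,1}(β)|² = (-0.625033)² = 0.390666 (the z-rotation phases have unit modulus)

P=0.3907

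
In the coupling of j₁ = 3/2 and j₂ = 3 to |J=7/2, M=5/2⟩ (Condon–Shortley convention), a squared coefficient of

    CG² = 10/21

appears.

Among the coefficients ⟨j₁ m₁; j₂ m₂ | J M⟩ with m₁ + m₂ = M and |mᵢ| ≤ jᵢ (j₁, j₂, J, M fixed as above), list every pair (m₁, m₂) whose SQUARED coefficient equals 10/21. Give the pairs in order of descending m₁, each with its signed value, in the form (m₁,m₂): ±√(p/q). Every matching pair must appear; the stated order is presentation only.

(3/2,1): +√(10/21)

Admissible pairs with m₁+m₂ = M = 5/2: (-1/2,3), (1/2,2), (3/2,1)
  (m₁,m₂)=(3/2,1): CG² = 10/21, CG = +√(10/21)   ← matches the target
  (m₁,m₂)=(1/2,2): CG² = 1/7, CG = −√(1/7)
  (m₁,m₂)=(-1/2,3): CG² = 8/21, CG = −√(8/21)
Pairs with CG² = 10/21: (3/2,1): +√(10/21)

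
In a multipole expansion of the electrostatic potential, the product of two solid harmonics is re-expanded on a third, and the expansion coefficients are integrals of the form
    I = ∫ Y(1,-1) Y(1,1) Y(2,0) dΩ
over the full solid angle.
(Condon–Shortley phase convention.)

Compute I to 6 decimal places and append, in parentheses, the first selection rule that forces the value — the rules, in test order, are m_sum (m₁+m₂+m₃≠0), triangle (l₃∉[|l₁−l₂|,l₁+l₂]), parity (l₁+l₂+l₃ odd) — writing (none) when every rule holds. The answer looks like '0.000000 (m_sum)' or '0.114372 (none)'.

0.126157 (none)

Checks pass: Σm=0; 4 even; l₃=2∈[0,2].
(2·1+1)(2·1+1)(2·2+1) = 45
Δ: 0! 2! 2! / 5! → 1/30
sum: t=0:+1/1 = 1/1
3j²(1 1 2; 0 0 0) = Δ·Π!·Σ² = 2/15  (sign +1)
sum: t=0:+1/4 = 1/4
3j²(1 1 2; -1 1 0) = Δ·Π!·Σ² = 1/30  (sign +1)
combine: 4πI² = 45·2/15·1/30 = 1/5
take √, sign +1: I = 0.12615663
No selection rule forces the value: the integral is nonzero (none).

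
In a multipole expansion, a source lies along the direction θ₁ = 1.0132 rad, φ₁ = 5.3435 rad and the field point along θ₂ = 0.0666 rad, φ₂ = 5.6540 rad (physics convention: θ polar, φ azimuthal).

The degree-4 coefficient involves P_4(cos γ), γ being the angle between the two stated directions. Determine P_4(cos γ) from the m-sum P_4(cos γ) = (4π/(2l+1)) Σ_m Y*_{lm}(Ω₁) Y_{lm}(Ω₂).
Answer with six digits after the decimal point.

-0.393020

Expand P_4 via completeness: Σ_{m} conj(Y_{4,m}) at Ω₁ times Y_{4,m} at Ω₂ —
  [-4]  conj(Y_{4,-4})(Ω₁) = -0.18709 + 0.13276j ; Y_{4,-4}(Ω₂) = -0.00001 + 0.00001j ; Δ = 0.00000 - 0.00000j
  [-3]  conj(Y_{4,-3})(Ω₁) = -0.38377 - 0.12826j ; Y_{4,-3}(Ω₂) = -0.00011 + 0.00035j ; Δ = 0.00009 - 0.00012j
  [-2]  conj(Y_{4,-2})(Ω₁) = -0.07022 - 0.22030j ; Y_{4,-2}(Ω₂) = 0.00272 + 0.00842j ; Δ = 0.00166 - 0.00119j
  [-1]  conj(Y_{4,-1})(Ω₁) = -0.13035 + 0.17836j ; Y_{4,-1}(Ω₂) = 0.10081 + 0.07337j ; Δ = -0.02623 + 0.00842j
  [+0]  conj(Y_{4,0})(Ω₁) = -0.28096 + 0.00000j ; Y_{4,0}(Ω₂) = 0.82762 + 0.00000j ; Δ = -0.23253 + 0.00000j
  [+1]  conj(Y_{4,1})(Ω₁) = 0.13035 + 0.17836j ; Y_{4,1}(Ω₂) = -0.10081 + 0.07337j ; Δ = -0.02623 - 0.00842j
  [+2]  conj(Y_{4,2})(Ω₁) = -0.07022 + 0.22030j ; Y_{4,2}(Ω₂) = 0.00272 - 0.00842j ; Δ = 0.00166 + 0.00119j
  [+3]  conj(Y_{4,3})(Ω₁) = 0.38377 - 0.12826j ; Y_{4,3}(Ω₂) = 0.00011 + 0.00035j ; Δ = 0.00009 + 0.00012j
  [+4]  conj(Y_{4,4})(Ω₁) = -0.18709 - 0.13276j ; Y_{4,4}(Ω₂) = -0.00001 - 0.00001j ; Δ = 0.00000 + 0.00000j
Total Σ_m = -0.28148 - 0.00000j. Multiply by 1.396263: -0.39302 - 0.00000j. P_4(cos γ) = -0.393020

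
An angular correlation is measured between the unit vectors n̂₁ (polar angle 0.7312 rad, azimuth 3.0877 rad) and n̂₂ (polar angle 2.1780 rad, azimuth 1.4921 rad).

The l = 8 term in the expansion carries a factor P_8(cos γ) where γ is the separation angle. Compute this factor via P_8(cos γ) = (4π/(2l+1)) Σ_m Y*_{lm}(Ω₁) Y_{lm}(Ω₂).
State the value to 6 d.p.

Summing Y*_{l m}(θ₁,φ₁)·Y_{l m}(θ₂,φ₂) over m ∈ [−8, 8]; prefactor 4π/(2·8+1) = 0.739198:
  m=-8: (+0.018513-0.008516i) × (+0.086203+0.062795i) = +0.002131+0.000428i  (running Σ = +0.002131+0.000428i)
  m=-7: (-0.084472+0.033470i) × (+0.155137-0.252540i) = -0.004652+0.026525i  (running Σ = -0.002522+0.026953i)
  m=-6: (+0.231362-0.077533i) × (-0.399379-0.203966i) = -0.108215-0.016225i  (running Σ = -0.110737+0.010729i)
  m=-5: (-0.411454+0.113636i) × (-0.125150+0.301472i) = +0.017236-0.138263i  (running Σ = -0.093501-0.127535i)
  m=-4: (+0.430366-0.094239i) × (-0.084186-0.027412i) = -0.038814-0.003864i  (running Σ = -0.132315-0.131398i)
  m=-3: (-0.108398+0.017680i) × (-0.085937+0.357215i) = +0.003000-0.040241i  (running Σ = -0.129315-0.171639i)
  m=-2: (-0.327726+0.035461i) × (+0.102820+0.016318i) = -0.034275-0.001702i  (running Σ = -0.163591-0.173341i)
  m=-1: (+0.281915-0.015208i) × (-0.025328+0.321178i) = -0.002256+0.090930i  (running Σ = -0.165847-0.082411i)
  m=0: (+0.250849-0.000000i) × (+0.155409+0.000000i) = +0.038984+0.000000i  (running Σ = -0.126862-0.082411i)
  m=1: (-0.281915-0.015208i) × (+0.025328+0.321178i) = -0.002256-0.090930i  (running Σ = -0.129118-0.173341i)
  m=2: (-0.327726-0.035461i) × (+0.102820-0.016318i) = -0.034275+0.001702i  (running Σ = -0.163394-0.171639i)
  m=3: (+0.108398+0.017680i) × (+0.085937+0.357215i) = +0.003000+0.040241i  (running Σ = -0.160394-0.131398i)
  m=4: (+0.430366+0.094239i) × (-0.084186+0.027412i) = -0.038814+0.003864i  (running Σ = -0.199208-0.127535i)
  m=5: (+0.411454+0.113636i) × (+0.125150+0.301472i) = +0.017236+0.138263i  (running Σ = -0.181972+0.010729i)
  m=6: (+0.231362+0.077533i) × (-0.399379+0.203966i) = -0.108215+0.016225i  (running Σ = -0.290187+0.026953i)
  m=7: (+0.084472+0.033470i) × (-0.155137-0.252540i) = -0.004652-0.026525i  (running Σ = -0.294839+0.000428i)
  m=8: (+0.018513+0.008516i) × (+0.086203-0.062795i) = +0.002131-0.000428i  (running Σ = -0.292709+0.000000i)
Accumulated sum -0.292709+0.000000i; after 4π/(2l+1) scaling, -0.216370+0.000000i ⇒ P_8 = -0.216370

-0.216370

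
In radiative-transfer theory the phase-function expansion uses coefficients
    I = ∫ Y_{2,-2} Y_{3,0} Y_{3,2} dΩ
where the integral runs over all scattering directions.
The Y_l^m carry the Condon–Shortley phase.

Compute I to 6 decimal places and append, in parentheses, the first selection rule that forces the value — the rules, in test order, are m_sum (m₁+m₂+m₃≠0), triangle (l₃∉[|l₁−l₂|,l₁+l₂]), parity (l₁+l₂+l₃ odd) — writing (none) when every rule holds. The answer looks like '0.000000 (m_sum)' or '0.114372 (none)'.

Rules hold: Σm=0, L=8 even, 1≤3≤5.
N = 5·7·7 = 245
Δ = 2!·2!·4!/9! = 1/3780
Racah Σ t=0..2: t=0:+1/24 t=1:−1/4 t=2:+1/24 = -1/6
⇒ 3j(2 3 3; 0 0 0)² = 4/105, sgn +1
Racah Σ t=2..2: t=2:+1/24 = 1/24
⇒ 3j(2 3 3; -2 0 2)² = 1/21, sgn -1
4πI² = N·(3j₀)²·(3jₘ)² = 4/9
I = -1·√(0.444444/4π) = -0.18806319
No selection rule forces the value: the integral is nonzero (none).

-0.188063 (none)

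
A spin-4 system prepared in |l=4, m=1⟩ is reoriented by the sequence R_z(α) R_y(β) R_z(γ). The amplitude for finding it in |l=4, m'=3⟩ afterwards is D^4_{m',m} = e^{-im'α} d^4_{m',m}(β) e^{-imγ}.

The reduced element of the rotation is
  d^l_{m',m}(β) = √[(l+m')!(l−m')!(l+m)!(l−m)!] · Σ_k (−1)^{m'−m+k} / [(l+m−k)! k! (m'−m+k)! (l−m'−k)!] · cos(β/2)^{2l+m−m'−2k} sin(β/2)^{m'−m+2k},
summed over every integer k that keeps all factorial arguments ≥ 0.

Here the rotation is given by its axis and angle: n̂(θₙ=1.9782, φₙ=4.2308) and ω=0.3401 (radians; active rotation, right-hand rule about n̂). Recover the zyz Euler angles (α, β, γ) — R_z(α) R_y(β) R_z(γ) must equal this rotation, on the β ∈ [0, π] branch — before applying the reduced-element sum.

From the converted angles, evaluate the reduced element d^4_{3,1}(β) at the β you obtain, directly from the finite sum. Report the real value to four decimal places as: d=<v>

Axis–angle → zyz. n̂ = (sinθₙcosφₙ, sinθₙsinφₙ, cosθₙ) = (-0.425277, -0.813722, -0.396227), ω = 0.3401.
R = I cosω + sinω [n̂]ₓ + (1−cosω) n̂n̂ᵀ gives
  R = [+0.953081, +0.151996, -0.261791; -0.112352, +0.980648, +0.160332; +0.281094, -0.123397, +0.951714]
β = atan2(√(R₁₃²+R₂₃²), R₃₃) = 0.312025; α = atan2(R₂₃, R₁₃) mod 2π = 2.592073; γ = atan2(R₃₂, −R₃₁) mod 2π = 3.555251
d^4_{3,1}(β=0.3120) via the finite sum:
c=cos(0.312025/2)=0.987855, s=sin(0.312025/2)=0.155380; N=√[5040·1·120·6]=1904.940944
k∈{0,1} keeps every argument non-negative
  k=0: (−1)^2·1904.9409/(240)·0.9879^6·0.1554^2 = +0.178083
  k=1: (−1)^3·1904.9409/(144)·0.9879^4·0.1554^4 = -0.007343
d^4_{3,1}(0.3120) = +0.178083 -0.007343 = +0.170740

d=0.1707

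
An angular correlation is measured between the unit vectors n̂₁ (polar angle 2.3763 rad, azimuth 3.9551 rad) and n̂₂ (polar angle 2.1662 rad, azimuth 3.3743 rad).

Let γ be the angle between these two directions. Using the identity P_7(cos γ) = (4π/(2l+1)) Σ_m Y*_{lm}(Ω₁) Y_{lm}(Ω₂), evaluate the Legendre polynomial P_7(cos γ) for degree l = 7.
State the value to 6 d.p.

-0.404095

Term-by-term m-sum for l=7 (normalisation 4π/15 = 0.837758):
  term(m=-7) = (-0.003076, -0.004074)   from Y*(Ω₁)=(-0.031842, 0.021257), Y(Ω₂)=(0.007750, 0.133106)
  term(m=-6) = (-0.047459, -0.016959)   from Y*(Ω₁)=(-0.025032, 0.147014), Y(Ω₂)=(-0.058690, 0.332810)
  term(m=-5) = (-0.144532, 0.035001)   from Y*(Ω₁)=(0.202727, 0.269543), Y(Ω₂)=(-0.174646, 0.404856)
  term(m=-4) = (-0.065984, 0.070489)   from Y*(Ω₁)=(0.455558, 0.051438), Y(Ω₂)=(-0.125768, 0.168931)
  term(m=-3) = (0.010476, -0.060446)   from Y*(Ω₁)=(0.206729, -0.174504), Y(Ω₂)=(0.173712, -0.145759)
  term(m=-2) = (0.024931, 0.057487)   from Y*(Ω₁)=(-0.010737, 0.190788), Y(Ω₂)=(0.293032, -0.147164)
  term(m=-1) = (-0.029982, -0.019677)   from Y*(Ω₁)=(0.253216, 0.267867), Y(Ω₂)=(-0.094668, 0.022436)
  term(m=+0) = (0.028897, 0.000000)   from Y*(Ω₁)=(-0.085089, -0.000000), Y(Ω₂)=(-0.339616, 0.000000)
  term(m=+1) = (-0.029982, 0.019677)   from Y*(Ω₁)=(-0.253216, 0.267867), Y(Ω₂)=(0.094668, 0.022436)
  term(m=+2) = (0.024931, -0.057487)   from Y*(Ω₁)=(-0.010737, -0.190788), Y(Ω₂)=(0.293032, 0.147164)
  term(m=+3) = (0.010476, 0.060446)   from Y*(Ω₁)=(-0.206729, -0.174504), Y(Ω₂)=(-0.173712, -0.145759)
  term(m=+4) = (-0.065984, -0.070489)   from Y*(Ω₁)=(0.455558, -0.051438), Y(Ω₂)=(-0.125768, -0.168931)
  term(m=+5) = (-0.144532, -0.035001)   from Y*(Ω₁)=(-0.202727, 0.269543), Y(Ω₂)=(0.174646, 0.404856)
  term(m=+6) = (-0.047459, 0.016959)   from Y*(Ω₁)=(-0.025032, -0.147014), Y(Ω₂)=(-0.058690, -0.332810)
  term(m=+7) = (-0.003076, 0.004074)   from Y*(Ω₁)=(0.031842, 0.021257), Y(Ω₂)=(-0.007750, 0.133106)
Total Σ_m = (-0.482353, -0.000000). Multiply by 0.837758: (-0.404095, -0.000000). P_7(cos γ) = -0.404095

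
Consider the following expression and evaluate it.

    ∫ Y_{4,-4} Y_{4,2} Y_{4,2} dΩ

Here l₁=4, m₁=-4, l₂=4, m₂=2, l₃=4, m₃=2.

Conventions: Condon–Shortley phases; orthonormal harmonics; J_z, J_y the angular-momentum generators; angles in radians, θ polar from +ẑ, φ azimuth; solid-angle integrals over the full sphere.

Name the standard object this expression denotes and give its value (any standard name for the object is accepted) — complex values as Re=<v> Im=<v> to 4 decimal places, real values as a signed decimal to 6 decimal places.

This is a Gaunt coefficient — the integral of a triple product of spherical harmonics over the sphere.
m-sum 0 ✓  L=12 even ✓  0≤4≤8 ✓
Π(2lᵢ+1) = 9×9×9 = 729
triangle coeff Δ(4,4,4) = 1/450450
Σ_t [0,4]: t=0:+1/13824 t=1:−1/216 t=2:+1/64 t=3:−1/216 t=4:+1/13824 = 5/768
(3j)²=18/1001 [(4 4 4; 0 0 0)], sign=+1
Σ_t [4,4]: t=4:+1/2304 = 1/2304
(3j)²=5/143 [(4 4 4; -4 2 2)], sign=+1
⇒ 4πI² = 65610/143143
I = (+1)√(65610/143143/(4π)) = 0.19098314

Gaunt coefficient, +0.190983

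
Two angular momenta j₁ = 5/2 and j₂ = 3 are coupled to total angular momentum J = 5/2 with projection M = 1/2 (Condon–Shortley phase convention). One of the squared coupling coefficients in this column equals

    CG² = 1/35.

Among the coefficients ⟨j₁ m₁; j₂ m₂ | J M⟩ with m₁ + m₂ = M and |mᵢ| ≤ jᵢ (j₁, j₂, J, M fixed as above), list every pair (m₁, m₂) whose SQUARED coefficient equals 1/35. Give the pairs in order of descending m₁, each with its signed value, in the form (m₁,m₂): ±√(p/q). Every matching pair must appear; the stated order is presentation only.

Admissible pairs with m₁+m₂ = M = 1/2: (-5/2,3), (-3/2,2), (-1/2,1), (1/2,0), (3/2,-1), (5/2,-2)
  (m₁,m₂)=(5/2,-2): CG² = 5/14, CG = +√(5/14)
  (m₁,m₂)=(3/2,-1): CG² = 1/35, CG = −√(1/35)   ← matches the target
  (m₁,m₂)=(1/2,0): CG² = 8/105, CG = −√(8/105)
  (m₁,m₂)=(-1/2,1): CG² = 8/35, CG = +√(8/35)
  (m₁,m₂)=(-3/2,2): CG² = 1/14, CG = −√(1/14)
  (m₁,m₂)=(-5/2,3): CG² = 5/21, CG = −√(5/21)
Pairs with CG² = 1/35: (3/2,-1): −√(1/35)

(3/2,-1): −√(1/35)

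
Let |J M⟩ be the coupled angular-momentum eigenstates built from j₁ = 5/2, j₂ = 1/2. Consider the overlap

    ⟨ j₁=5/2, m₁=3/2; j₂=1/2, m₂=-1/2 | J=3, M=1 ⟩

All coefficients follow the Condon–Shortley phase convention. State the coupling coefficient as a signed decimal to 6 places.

+√(1/3) ≈ +0.577350

triangle: 0!*5!*1!/7! = 120/5040
(j±m)!: 4!*1!*0!*1!*4!*2! = 1152
prefactor² = (2J+1)*Δ*N² = 192
  k=0: +1/(0!*0!*1!*0!*4!*1!) = 1/24
Σ = 1/24  ⇒  CG² = 192*(1/24)² = 1/3
CG = +√(1/3) = +0.577350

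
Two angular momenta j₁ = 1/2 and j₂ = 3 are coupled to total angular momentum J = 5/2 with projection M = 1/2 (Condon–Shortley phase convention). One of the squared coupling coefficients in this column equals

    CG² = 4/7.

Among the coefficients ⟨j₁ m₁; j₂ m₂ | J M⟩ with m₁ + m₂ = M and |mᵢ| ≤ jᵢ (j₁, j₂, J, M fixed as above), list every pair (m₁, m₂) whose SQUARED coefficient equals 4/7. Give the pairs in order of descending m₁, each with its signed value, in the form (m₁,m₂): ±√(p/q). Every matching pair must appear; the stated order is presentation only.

(-1/2,1): −√(4/7)

Admissible pairs with m₁+m₂ = M = 1/2: (-1/2,1), (1/2,0)
  (m₁,m₂)=(1/2,0): CG² = 3/7, CG = +√(3/7)
  (m₁,m₂)=(-1/2,1): CG² = 4/7, CG = −√(4/7)   ← matches the target
Pairs with CG² = 4/7: (-1/2,1): −√(4/7)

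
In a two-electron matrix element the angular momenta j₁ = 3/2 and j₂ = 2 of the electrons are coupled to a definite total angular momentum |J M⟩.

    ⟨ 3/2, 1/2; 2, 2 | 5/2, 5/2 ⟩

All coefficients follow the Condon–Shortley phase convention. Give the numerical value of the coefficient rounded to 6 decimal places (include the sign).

-0.755929

j₁+j₂−J=1  J+j₁−j₂=2  J−j₁+j₂=3  j₁+j₂+J+1=7
(j₁±m₁, j₂±m₂, J±M) = (2,1,4,0,5,0)
P² = 576/7
sum k=1..1:
  [1] −1/12 = -1/12
S = -1/12
C² = P²·S² = 4/7 ; C = -0.755929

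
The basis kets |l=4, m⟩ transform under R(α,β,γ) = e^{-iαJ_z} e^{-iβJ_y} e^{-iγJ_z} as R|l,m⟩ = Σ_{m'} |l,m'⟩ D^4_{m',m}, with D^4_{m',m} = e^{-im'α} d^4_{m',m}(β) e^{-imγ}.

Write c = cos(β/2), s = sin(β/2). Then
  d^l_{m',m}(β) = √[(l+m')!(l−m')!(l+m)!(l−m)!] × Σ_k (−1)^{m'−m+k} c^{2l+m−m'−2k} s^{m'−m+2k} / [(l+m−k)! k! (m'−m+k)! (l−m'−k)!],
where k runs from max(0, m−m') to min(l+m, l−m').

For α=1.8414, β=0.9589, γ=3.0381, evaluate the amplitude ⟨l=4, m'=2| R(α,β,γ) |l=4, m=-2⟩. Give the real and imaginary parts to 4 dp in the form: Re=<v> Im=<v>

D^4_{2,-2}(1.8414,0.9589,3.0381) = e^{-i·2·1.8414}·d^4_{2,-2}(0.9589)·e^{-i·-2·3.0381}. Compute d first:
With c≡cos(β/2)=0.887249 and s≡sin(β/2)=0.461291, N=[720·2·2·720]^{1/2}=1440.000000
The bounds max(0,m−m')=0 and min(l+m,l−m')=2 give 3 terms
  k=0: (−1)^4·1440.0000/(96)·0.8872^4·0.4613^4 = +0.420895
  k=1: (−1)^5·1440.0000/(120)·0.8872^2·0.4613^6 = -0.091017
  k=2: (−1)^6·1440.0000/(1440)·0.8872^0·0.4613^8 = +0.002050
d^4_{2,-2}(0.9589) = +0.420895 -0.091017 +0.002050 = +0.331928
Attach z-rotation phases: D = e^{-i(2)(1.8414)}·(+0.331928)·e^{-i(-2)(3.0381)} = -0.243277+0.225816i

Re=-0.2433 Im=0.2258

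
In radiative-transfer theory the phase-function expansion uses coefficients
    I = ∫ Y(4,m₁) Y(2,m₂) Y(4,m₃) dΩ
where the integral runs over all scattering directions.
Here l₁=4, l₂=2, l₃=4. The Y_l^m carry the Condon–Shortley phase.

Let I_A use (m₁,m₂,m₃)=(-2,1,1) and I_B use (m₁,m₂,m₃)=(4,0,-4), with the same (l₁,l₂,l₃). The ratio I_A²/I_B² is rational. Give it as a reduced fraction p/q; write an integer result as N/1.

243/784

l's match ⇒ only the (l;m) 3-j factors differ between A and B.
A: triangle coeff Δ(4,2,4) = 1/13860; Σ_t [1,2]: t=1:−1/240 t=2:+1/96 = 1/160; (3j)²=27/1540 [(4 2 4; -2 1 1)], sign=-1
B: triangle coeff Δ(4,2,4) = 1/13860; Σ_t [0,0]: t=0:+1/2880 = 1/2880; (3j)²=28/495 [(4 2 4; 4 0 -4)], sign=+1
I_A²/I_B² = (27/1540)/(28/495) = 243/784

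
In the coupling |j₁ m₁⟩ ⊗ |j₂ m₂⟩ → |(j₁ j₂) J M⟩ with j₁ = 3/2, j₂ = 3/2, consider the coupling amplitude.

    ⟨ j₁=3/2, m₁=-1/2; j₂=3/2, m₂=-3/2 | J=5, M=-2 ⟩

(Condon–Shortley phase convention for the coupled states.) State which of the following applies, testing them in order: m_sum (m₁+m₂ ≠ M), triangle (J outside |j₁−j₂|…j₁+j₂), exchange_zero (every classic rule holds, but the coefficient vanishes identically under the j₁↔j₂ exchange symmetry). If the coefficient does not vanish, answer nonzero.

triangle

m-sum: m₁+m₂ = -1/2+(-3/2) = -2, M = -2  ✓
triangle: need |j₁−j₂| ≤ J ≤ j₁+j₂, i.e. J ∈ [0, 3]; J = 5 is outside ✗ ⇒ coefficient is 0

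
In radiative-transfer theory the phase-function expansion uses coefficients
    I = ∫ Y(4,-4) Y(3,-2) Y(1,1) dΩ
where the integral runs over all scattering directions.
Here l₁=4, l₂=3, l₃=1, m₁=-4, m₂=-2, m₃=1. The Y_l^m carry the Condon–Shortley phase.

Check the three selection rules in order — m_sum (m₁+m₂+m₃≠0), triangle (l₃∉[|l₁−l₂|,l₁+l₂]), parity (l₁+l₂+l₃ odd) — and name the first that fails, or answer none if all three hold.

m_sum

Σmᵢ = -5  ✗
l₃∈[|l₁−l₂|,l₁+l₂]=[1,7], have l₃=1
Σlᵢ = 8 ⇒ even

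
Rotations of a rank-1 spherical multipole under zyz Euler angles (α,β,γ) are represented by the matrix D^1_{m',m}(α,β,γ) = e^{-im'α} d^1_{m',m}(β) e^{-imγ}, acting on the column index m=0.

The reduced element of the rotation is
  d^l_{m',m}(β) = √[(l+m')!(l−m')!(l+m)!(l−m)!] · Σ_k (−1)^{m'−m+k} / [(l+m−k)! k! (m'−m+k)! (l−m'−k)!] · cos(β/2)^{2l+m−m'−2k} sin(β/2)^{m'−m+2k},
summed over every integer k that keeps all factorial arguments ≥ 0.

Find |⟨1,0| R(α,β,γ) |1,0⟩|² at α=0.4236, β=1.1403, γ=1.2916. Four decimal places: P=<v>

P=0.1742

Split into d^1_{0,0}(β=1.1403) × two z-phases.
Half-angle: c=0.841820, s=0.539758. N=√(1·1·1·1)=1.000000
The bounds max(0,m−m')=0 and min(l+m,l−m')=1 give 2 terms
  k=0: (−1)^0·1.0000/(1)·0.8418^2·0.5398^0 = +0.708661
  k=1: (−1)^1·1.0000/(1)·0.8418^0·0.5398^2 = -0.291339
d^1_{0,0}(1.1403) = +0.708661 -0.291339 = +0.417322
|D^1_{0,0}|² = |d^1_{0,0}(β)|² = (+0.417322)² = 0.174158 (the z-rotation phases have unit modulus)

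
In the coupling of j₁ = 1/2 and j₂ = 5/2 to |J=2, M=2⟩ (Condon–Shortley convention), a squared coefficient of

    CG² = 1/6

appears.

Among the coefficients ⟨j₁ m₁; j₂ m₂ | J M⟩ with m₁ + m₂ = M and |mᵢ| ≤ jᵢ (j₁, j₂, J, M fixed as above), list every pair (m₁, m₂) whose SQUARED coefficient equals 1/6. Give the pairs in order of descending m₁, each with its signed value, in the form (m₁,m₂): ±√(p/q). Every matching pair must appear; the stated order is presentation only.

(1/2,3/2): +√(1/6)

Admissible pairs with m₁+m₂ = M = 2: (-1/2,5/2), (1/2,3/2)
  (m₁,m₂)=(1/2,3/2): CG² = 1/6, CG = +√(1/6)   ← matches the target
  (m₁,m₂)=(-1/2,5/2): CG² = 5/6, CG = −√(5/6)
Pairs with CG² = 1/6: (1/2,3/2): +√(1/6)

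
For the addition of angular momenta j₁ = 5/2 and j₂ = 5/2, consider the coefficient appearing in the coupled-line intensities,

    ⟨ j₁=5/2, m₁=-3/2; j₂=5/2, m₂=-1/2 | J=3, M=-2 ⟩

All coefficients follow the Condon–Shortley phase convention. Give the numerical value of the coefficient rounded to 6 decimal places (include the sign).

-0.288675

triangle: 2!·3!·3!/9! = 72/362880
(j±m)!: 1!·4!·2!·3!·1!·5! = 34560
prefactor² = (2J+1)·Δ·N² = 48
  k=1: −1/(1!·1!·3!·1!·0!·2!) = -1/12
  k=2: +1/(2!·0!·2!·0!·1!·3!) = 1/24
Σ = -1/24  ⇒  CG² = 48·(-1/24)² = 1/12
CG = −√(1/12) = -0.288675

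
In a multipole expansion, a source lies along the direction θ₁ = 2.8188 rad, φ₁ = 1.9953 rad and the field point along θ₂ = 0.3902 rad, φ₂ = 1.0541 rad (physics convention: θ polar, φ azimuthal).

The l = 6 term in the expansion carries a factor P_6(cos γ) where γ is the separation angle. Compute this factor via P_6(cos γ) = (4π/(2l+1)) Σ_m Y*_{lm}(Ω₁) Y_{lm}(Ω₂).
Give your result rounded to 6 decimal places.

-0.399703

Addition theorem: P_6(cos γ) = (4π/13) Σ_m Y*_{lm}(Ω₁) Y_{lm}(Ω₂), m = −6…6:
  term(m=-6) = +0.000001-0.000000i   from Y*(Ω₁)=+0.000408-0.000276i, Y(Ω₂)=+0.001462-0.000061i
  term(m=-5) = +0.000000+0.000063i   from Y*(Ω₁)=+0.004341+0.002672i, Y(Ω₂)=+0.006526+0.010453i
  term(m=-4) = -0.001638-0.001178i   from Y*(Ω₁)=-0.004076+0.031868i, Y(Ω₂)=-0.029887+0.055233i
  term(m=-3) = +0.027431-0.009029i   from Y*(Ω₁)=-0.129961+0.039815i, Y(Ω₂)=-0.212421+0.004399i
  term(m=-2) = -0.053086+0.164815i   from Y*(Ω₁)=-0.249114-0.283007i, Y(Ω₂)=-0.235098-0.394522i
  term(m=-1) = -0.173518-0.238186i   from Y*(Ω₁)=+0.240505-0.532108i, Y(Ω₂)=+0.249306-0.438777i
  term(m=+0) = -0.011875+0.000000i   from Y*(Ω₁)=+0.170806-0.000000i, Y(Ω₂)=-0.069525+0.000000i
  term(m=+1) = -0.173518+0.238186i   from Y*(Ω₁)=-0.240505-0.532108i, Y(Ω₂)=-0.249306-0.438777i
  term(m=+2) = -0.053086-0.164815i   from Y*(Ω₁)=-0.249114+0.283007i, Y(Ω₂)=-0.235098+0.394522i
  term(m=+3) = +0.027431+0.009029i   from Y*(Ω₁)=+0.129961+0.039815i, Y(Ω₂)=+0.212421+0.004399i
  term(m=+4) = -0.001638+0.001178i   from Y*(Ω₁)=-0.004076-0.031868i, Y(Ω₂)=-0.029887-0.055233i
  term(m=+5) = +0.000000-0.000063i   from Y*(Ω₁)=-0.004341+0.002672i, Y(Ω₂)=-0.006526+0.010453i
  term(m=+6) = +0.000001+0.000000i   from Y*(Ω₁)=+0.000408+0.000276i, Y(Ω₂)=+0.001462+0.000061i
Total Σ_m = -0.413496+0.000000i. Multiply by 0.966644: -0.399703+0.000000i. P_6(cos γ) = -0.399703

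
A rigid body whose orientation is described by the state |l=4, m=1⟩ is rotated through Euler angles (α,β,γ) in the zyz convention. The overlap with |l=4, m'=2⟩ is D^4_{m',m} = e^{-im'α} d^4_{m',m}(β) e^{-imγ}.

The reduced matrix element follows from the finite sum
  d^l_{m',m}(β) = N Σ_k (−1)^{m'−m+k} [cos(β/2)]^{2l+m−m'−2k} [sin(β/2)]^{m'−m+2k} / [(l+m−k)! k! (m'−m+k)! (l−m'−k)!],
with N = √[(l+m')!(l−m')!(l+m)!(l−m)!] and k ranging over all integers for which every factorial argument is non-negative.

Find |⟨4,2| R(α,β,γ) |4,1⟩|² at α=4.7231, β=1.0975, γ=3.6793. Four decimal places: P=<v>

P=0.0862

Split into d^4_{2,1}(β=1.0975) × two z-phases.
With c≡cos(β/2)=0.853177 and s≡sin(β/2)=0.521621, N=[720·2·120·6]^{1/2}=1018.233765
k: max(0,(1)−(2))=0 … min(4+(1),4−(2))=2
  k=0: (−1)^1·1018.2338/(240)·0.8532^7·0.5216^1 = -0.728226
  k=1: (−1)^2·1018.2338/(48)·0.8532^5·0.5216^3 = +1.361031
  k=2: (−1)^3·1018.2338/(72)·0.8532^3·0.5216^5 = -0.339163
d^4_{2,1}(1.0975) = -0.728226 +1.361031 -0.339163 = +0.293642
|D^4_{2,1}|² = |d^4_{2,1}(β)|² = (+0.293642)² = 0.086226 (the z-rotation phases have unit modulus)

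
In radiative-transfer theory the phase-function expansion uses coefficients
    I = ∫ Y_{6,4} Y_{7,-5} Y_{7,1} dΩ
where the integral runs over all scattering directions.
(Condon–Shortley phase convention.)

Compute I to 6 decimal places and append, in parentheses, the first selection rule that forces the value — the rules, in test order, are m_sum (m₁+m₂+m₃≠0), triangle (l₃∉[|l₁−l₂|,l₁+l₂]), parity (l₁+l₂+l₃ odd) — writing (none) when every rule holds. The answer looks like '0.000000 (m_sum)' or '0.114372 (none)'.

0.082830 (none)

Checks pass: Σm=0; 20 even; l₃=7∈[1,13].
(2·6+1)(2·7+1)(2·7+1) = 2925
Δ: 6! 6! 8! / 21! → 1/2444321880
sum: t=0:+1/2612736000 t=1:−1/20736000 t=2:+1/1658880 t=3:−1/746496 t=4:+1/1658880 t=5:−1/20736000 t=6:+1/2612736000 = -1/4354560
3j²(6 7 7; 0 0 0) = Δ·Π!·Σ² = 1000/138567  (sign +1)
sum: t=0:+1/49766400 t=1:−1/72576000 t=2:+1/1393459200 = 7/995328000
3j²(6 7 7; 4 -5 1) = Δ·Π!·Σ² = 343/83980  (sign +1)
combine: 4πI² = 2925·1000/138567·343/83980 = 1286250/14919047
take √, sign +1: I = 0.08282992
No selection rule forces the value: the integral is nonzero (none).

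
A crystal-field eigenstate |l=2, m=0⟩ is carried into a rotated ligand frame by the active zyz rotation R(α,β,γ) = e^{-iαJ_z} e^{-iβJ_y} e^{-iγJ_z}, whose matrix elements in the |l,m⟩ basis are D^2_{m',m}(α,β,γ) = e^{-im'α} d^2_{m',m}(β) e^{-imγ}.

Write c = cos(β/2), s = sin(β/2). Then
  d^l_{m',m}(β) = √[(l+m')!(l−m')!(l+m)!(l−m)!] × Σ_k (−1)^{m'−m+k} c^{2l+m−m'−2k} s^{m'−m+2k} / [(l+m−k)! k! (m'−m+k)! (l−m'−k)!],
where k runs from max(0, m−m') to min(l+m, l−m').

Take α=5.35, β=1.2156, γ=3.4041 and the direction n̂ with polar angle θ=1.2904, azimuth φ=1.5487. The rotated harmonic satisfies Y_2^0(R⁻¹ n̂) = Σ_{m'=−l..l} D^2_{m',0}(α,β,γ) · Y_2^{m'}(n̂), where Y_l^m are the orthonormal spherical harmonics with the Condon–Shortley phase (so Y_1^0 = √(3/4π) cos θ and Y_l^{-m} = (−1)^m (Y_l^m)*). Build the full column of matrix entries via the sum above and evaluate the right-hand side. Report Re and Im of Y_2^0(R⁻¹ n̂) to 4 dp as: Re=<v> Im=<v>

Need the full column D^2_{m',0} for m'=−2..2 at α=5.3500, β=1.2156, γ=3.4041.
cos(β/2)=0.820906, sin(β/2)=0.571063
d^2_{-2,0}: single k=2 term ⇒ +0.538308;  D = -0.156803-0.514964i
d^2_{-1,0}: k∈[1..2] ⇒ +0.773821 -0.374473 = +0.399347;  D = +0.237723-0.320884i
d^2_{0,0}: k∈[0..2] ⇒ +0.454124 -0.879053 +0.106350 = -0.318579;  D = -0.318579+0.000000i
d^2_{1,0}: k∈[0..1] ⇒ -0.773821 +0.374473 = -0.399347;  D = -0.237723-0.320884i
d^2_{2,0}: single k=0 term ⇒ +0.538308;  D = -0.156803+0.514964i
Y_2^{m'}(θ=1.2904,φ=1.5487) and Σ D·Y over m':
  (-0.1568-0.5150i)·(-0.3563-0.0158i)  (+0.2377-0.3209i)·(+0.0045-0.2054i)  (-0.3186+0.0000i)·(-0.2429+0.0000i)  (-0.2377-0.3209i)·(-0.0045-0.2054i)  (-0.1568+0.5150i)·(-0.3563+0.0158i)
Y_2^0(R⁻¹ n̂) = +0.043259+0.000000i

Re=0.0433 Im=0.0000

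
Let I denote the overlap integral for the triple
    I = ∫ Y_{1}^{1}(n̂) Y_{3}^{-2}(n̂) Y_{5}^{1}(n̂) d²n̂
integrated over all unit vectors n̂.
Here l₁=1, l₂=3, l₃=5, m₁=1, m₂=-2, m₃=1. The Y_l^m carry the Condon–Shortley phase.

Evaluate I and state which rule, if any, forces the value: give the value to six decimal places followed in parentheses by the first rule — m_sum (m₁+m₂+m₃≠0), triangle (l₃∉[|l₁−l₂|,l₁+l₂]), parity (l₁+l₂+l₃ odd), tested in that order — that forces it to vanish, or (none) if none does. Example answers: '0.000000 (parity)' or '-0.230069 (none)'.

triangle: need 2≤l₃≤4, have 5; I=0

0.000000 (triangle)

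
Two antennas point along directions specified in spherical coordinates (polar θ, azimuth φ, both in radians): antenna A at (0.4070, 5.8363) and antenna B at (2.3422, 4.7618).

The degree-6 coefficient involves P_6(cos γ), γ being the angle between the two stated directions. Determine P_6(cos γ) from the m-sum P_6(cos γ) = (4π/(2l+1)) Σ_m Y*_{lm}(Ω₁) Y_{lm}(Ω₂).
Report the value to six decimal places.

0.320098

Term-by-term m-sum for l=6 (normalisation 4π/13 = 0.966644):
  m=-6: (-0.001665, -0.000826) × (-0.062737, 0.019164) = (0.000120, 0.000020)  (running Σ = (0.000120, 0.000020))
  m=-5: (-0.009201, -0.011768) × (-0.054037, -0.214258) = (-0.002024, 0.002607)  (running Σ = (-0.001904, 0.002627))
  m=-4: (-0.015593, -0.070812) × (0.401676, -0.080439) = (-0.011959, -0.027189)  (running Σ = (-0.013863, -0.024562))
  m=-3: (0.053125, -0.226747) × (0.057982, 0.388286) = (0.091123, 0.007480)  (running Σ = (0.077260, -0.017081))
  m=-2: (0.296991, -0.369505) × (-0.007758, 0.000769) = (-0.002020, 0.003095)  (running Σ = (0.075240, -0.013986))
  m=-1: (0.427995, -0.205103) × (0.018159, 0.367202) = (0.083086, 0.153436)  (running Σ = (0.158326, 0.139450))
  m=0: (-0.122868, -0.000000) × (-0.117936, 0.000000) = (0.014491, 0.000000)  (running Σ = (0.172817, 0.139450))
  m=1: (-0.427995, -0.205103) × (-0.018159, 0.367202) = (0.083086, -0.153436)  (running Σ = (0.255903, -0.013986))
  m=2: (0.296991, 0.369505) × (-0.007758, -0.000769) = (-0.002020, -0.003095)  (running Σ = (0.253883, -0.017081))
  m=3: (-0.053125, -0.226747) × (-0.057982, 0.388286) = (0.091123, -0.007480)  (running Σ = (0.345006, -0.024562))
  m=4: (-0.015593, 0.070812) × (0.401676, 0.080439) = (-0.011959, 0.027189)  (running Σ = (0.333047, 0.002627))
  m=5: (0.009201, -0.011768) × (0.054037, -0.214258) = (-0.002024, -0.002607)  (running Σ = (0.331023, 0.000020))
  m=6: (-0.001665, 0.000826) × (-0.062737, -0.019164) = (0.000120, -0.000020)  (running Σ = (0.331143, -0.000000))
Accumulated sum (0.331143, -0.000000); after 4π/(2l+1) scaling, (0.320098, -0.000000) ⇒ P_6 = 0.320098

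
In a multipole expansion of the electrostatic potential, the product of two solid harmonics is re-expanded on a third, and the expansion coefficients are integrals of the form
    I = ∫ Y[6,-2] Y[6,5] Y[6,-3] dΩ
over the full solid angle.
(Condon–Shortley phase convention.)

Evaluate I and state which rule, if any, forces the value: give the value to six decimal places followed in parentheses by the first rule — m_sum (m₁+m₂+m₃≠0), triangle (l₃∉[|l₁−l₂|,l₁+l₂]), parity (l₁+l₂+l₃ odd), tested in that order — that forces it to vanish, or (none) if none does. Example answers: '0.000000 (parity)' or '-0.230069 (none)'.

m-sum 0 ✓  L=18 even ✓  0≤6≤12 ✓
Π(2lᵢ+1) = 13×13×13 = 2197
triangle coeff Δ(6,6,6) = 1/325909584
Σ_t [0,6]: t=0:+1/373248000 t=1:−1/1728000 t=2:+1/110592 t=3:−1/46656 t=4:+1/110592 t=5:−1/1728000 t=6:+1/373248000 = -7/1555200
(3j)²=400/46189 [(6 6 6; 0 0 0)], sign=-1
Σ_t [5,6]: t=5:−1/3110400 t=6:+1/4147200 = -1/12441600
(3j)²=7/4199 [(6 6 6; -2 5 -3)], sign=+1
⇒ 4πI² = 36400/1147619
I = (-1)√(36400/1147619/(4π)) = -0.05023968
No selection rule forces the value: the integral is nonzero (none).

-0.050240 (none)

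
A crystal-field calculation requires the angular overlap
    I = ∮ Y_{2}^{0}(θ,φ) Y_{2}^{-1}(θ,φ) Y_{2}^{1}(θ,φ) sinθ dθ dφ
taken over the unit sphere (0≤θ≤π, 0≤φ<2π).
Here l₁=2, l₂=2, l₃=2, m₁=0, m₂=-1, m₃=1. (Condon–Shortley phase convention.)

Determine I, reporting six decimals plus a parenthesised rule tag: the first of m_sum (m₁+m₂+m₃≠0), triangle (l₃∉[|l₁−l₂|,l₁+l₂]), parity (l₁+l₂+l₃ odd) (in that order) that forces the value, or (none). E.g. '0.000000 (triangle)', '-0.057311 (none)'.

Checks pass: Σm=0; 6 even; l₃=2∈[0,4].
(2·2+1)(2·2+1)(2·2+1) = 125
Δ: 2! 2! 2! / 7! → 1/630
sum: t=0:+1/8 t=1:−1/1 t=2:+1/8 = -3/4
3j²(2 2 2; 0 0 0) = Δ·Π!·Σ² = 2/35  (sign -1)
sum: t=0:+1/4 t=1:−1/2 = -1/4
3j²(2 2 2; 0 -1 1) = Δ·Π!·Σ² = 1/70  (sign +1)
combine: 4πI² = 125·2/35·1/70 = 5/49
take √, sign -1: I = -0.09011188
No selection rule forces the value: the integral is nonzero (none).

-0.090112 (none)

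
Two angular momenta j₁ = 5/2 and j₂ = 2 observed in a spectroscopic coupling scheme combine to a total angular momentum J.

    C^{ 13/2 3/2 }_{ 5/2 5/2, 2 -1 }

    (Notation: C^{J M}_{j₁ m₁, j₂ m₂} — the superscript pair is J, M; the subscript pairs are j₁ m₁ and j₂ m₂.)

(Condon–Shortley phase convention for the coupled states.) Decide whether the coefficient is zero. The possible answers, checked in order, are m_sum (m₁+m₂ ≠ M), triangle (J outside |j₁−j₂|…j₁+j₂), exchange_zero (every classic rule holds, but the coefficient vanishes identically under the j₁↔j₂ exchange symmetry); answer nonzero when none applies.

triangle

m-sum: m₁+m₂ = 5/2+(-1) = 3/2, M = 3/2  ✓
triangle: need |j₁−j₂| ≤ J ≤ j₁+j₂, i.e. J ∈ [1/2, 9/2]; J = 13/2 is outside ✗ ⇒ coefficient is 0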